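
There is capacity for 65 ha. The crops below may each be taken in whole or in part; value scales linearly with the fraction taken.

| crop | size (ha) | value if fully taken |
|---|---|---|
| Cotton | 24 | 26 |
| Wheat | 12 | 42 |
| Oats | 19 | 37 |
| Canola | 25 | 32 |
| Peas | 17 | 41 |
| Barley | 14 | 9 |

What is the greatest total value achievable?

Best value per unit of size first: Wheat 42/12≈3.5, Peas 41/17≈2.41, Oats 37/19≈1.95, Canola 32/25≈1.28, Cotton 26/24≈1.08, Barley 9/14≈0.643.
Wheat: take in full, 12 ha for value 42 — 53 left.
Take all of Peas (17 ha, value 41) — 36 ha left.
All 19 ha of Oats fit (value 37) — 17 remain.
17 ha left: a 17/25 share of Canola gives 32×17/25 = 21.76.
Total value = 141.76.

141.76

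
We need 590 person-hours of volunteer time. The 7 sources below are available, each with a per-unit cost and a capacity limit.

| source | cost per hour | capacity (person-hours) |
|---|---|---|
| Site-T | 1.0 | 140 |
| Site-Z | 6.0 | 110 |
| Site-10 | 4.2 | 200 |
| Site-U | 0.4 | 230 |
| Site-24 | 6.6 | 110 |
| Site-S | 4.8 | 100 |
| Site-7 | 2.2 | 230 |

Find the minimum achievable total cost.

Use sources in increasing cost order.
Take 230 from Site-U at 0.4 — need 360 more.
Take 140 from Site-T at 1.0 — need 220 more.
Site-7 (2.2): take the remaining 220 — done.
Site-10, Site-S, Site-Z, Site-24: unused.
Cost = 230×0.4 + 140×1.0 + 220×2.2 = 716.

716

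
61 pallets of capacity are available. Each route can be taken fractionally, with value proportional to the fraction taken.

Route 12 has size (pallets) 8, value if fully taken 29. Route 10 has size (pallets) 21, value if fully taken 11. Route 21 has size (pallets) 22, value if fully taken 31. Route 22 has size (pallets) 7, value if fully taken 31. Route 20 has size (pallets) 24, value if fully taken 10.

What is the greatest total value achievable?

103.25

Sort by value density: Route 22 31/7≈4.43, Route 12 29/8≈3.62, Route 21 31/22≈1.41, Route 10 11/21≈0.524, Route 20 10/24≈0.417.
Route 22: take in full, 7 pallets for value 31 → 54 left.
All 8 pallets of Route 12 fit (value 29) → 46 remain.
Route 21: take in full, 22 pallets for value 31 → 24 left.
Take all of Route 10 (21 pallets, value 11) → 3 pallets left.
3 pallets left: a 3/24 share of Route 20 gives 10×3/24 = 1.25.
Total value = 103.25.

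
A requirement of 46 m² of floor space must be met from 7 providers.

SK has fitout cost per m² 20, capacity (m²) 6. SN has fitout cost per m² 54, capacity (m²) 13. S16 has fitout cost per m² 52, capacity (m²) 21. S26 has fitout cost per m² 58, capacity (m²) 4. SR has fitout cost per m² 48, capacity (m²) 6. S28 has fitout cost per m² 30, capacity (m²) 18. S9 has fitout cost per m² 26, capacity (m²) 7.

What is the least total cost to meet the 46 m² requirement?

Fill from the cheapest provider first.
Take 6 from SK at 20 → need 40 more.
Take 7 from S9 at 26 → need 33 more.
S28 at 30: take all 18 m² → 15 still needed.
SR (48): use full 6 → 9 m² to go.
S16 (52): take the remaining 9 → done.
SN, S26: unused.
Cost = 6×20 + 7×26 + 18×30 + 6×48 + 9×52 = 1598.

1598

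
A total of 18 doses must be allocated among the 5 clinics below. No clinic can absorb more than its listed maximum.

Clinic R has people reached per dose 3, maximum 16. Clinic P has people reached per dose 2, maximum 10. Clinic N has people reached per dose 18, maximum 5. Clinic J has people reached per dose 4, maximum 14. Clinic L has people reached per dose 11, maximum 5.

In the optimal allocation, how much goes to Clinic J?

Highest people reached per dose first: Clinic N 18 > Clinic L 11 > Clinic J 4 > Clinic R 3 > Clinic P 2.
Clinic N: +5 to 5 (cap) ; 13 left.
Give Clinic L 5 to hit its cap of 5 ; 8 left.
Only 8 left; Clinic J takes them to reach 8.

8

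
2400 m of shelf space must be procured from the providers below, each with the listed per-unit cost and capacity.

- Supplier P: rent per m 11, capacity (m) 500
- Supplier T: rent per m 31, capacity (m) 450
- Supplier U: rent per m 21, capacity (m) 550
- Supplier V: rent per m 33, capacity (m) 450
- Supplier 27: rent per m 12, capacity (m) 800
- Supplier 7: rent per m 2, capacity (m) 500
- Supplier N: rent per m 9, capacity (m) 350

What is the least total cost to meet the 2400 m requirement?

Use providers in increasing cost order.
Supplier 7 (2): use full 500 — 1900 m to go.
Supplier N (9): use full 350 — 1550 m to go.
Supplier P at 11: take all 500 m — 1050 still needed.
Supplier 27 at 12: take all 800 m — 250 still needed.
Supplier U at 21: take 250 of its 550 — requirement met.
Supplier T, Supplier V: unused.
Cost = 500×2 + 350×9 + 500×11 + 800×12 + 250×21 = 24500.

24500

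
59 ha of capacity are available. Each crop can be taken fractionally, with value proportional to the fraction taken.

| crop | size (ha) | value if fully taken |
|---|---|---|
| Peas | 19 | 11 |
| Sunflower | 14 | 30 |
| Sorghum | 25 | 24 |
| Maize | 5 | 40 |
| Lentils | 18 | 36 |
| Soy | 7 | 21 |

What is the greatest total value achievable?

141.4

Sort by value density: Maize 40/5≈8, Soy 21/7≈3, Sunflower 30/14≈2.14, Lentils 36/18≈2, Sorghum 24/25≈0.96, Peas 11/19≈0.579.
Take all of Maize (5 ha, value 40) — 54 ha left.
Take all of Soy (7 ha, value 21) — 47 ha left.
Take all of Sunflower (14 ha, value 30) — 33 ha left.
Take all of Lentils (18 ha, value 36) — 15 ha left.
Only 15 ha remain; take 15/25 of Sorghum for value 24×15/25 = 14.4.
Total value = 141.4.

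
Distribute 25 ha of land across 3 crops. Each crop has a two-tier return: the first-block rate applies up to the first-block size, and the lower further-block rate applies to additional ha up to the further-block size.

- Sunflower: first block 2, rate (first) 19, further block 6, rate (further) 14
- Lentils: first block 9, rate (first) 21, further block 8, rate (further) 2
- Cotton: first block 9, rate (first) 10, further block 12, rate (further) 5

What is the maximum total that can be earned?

391

Treat each block as its own option and order by rate: Lentils/first 21 > Sunflower/first 19 > Sunflower/second 14 > Cotton/first 10 > Cotton/second 5 > Lentils/second 2.
Lentils/first (21): +9 — 16 left.
Sunflower/first (19): +2 — 14 left.
Fill Sunflower second block (6 at 14) — 8 left.
Cotton/first: +8 of 9 at 10; pool empty.
Total = 21×9 + 19×2 + 14×6 + 10×8 = 391.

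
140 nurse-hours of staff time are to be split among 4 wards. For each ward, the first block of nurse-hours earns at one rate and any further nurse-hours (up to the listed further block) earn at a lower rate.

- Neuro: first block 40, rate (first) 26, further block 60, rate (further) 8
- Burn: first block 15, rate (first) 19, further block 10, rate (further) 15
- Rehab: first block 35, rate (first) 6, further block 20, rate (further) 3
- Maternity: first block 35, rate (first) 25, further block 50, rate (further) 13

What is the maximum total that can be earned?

Rank every tier by rate: Neuro/first 26 > Maternity/first 25 > Burn/first 19 > Burn/second 15 > Maternity/second 13 > Neuro/second 8 > Rehab/first 6 > Rehab/second 3.
Fill Neuro first block (40 at 26) — 100 left.
Maternity first at 25: fill all 35 — 65 left.
Burn first at 19: fill all 15 — 50 left.
Fill Burn second block (10 at 15) — 40 left.
Maternity second at 13: only 40 left, fill 40.
Total = 26×40 + 25×35 + 19×15 + 15×10 + 13×40 = 2870.

2870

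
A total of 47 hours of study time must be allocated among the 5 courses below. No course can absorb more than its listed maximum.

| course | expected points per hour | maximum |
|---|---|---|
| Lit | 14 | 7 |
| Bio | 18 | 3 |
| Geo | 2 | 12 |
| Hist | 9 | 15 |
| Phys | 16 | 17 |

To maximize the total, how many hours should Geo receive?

5

Order the courses by expected points per hour: Bio 18 > Phys 16 > Lit 14 > Hist 9 > Geo 2.
Bio takes 3 to reach its cap of 3 — 44 left.
Phys: +17 to 17 (cap) — 27 left.
Lit takes 7 to reach its cap of 7 — 20 left.
Hist: +15 to 15 (cap) — 5 left.
Geo: +5 (room for 12) → 5. Pool exhausted.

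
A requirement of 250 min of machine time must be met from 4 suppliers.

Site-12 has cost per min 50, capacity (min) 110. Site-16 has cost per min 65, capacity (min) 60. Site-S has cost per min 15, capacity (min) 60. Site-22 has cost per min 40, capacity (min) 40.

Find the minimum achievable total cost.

Cheapest first:
Take 60 from Site-S at 15 → need 190 more.
Take 40 from Site-22 at 40 → need 150 more.
Site-12 (50): use full 110 → 40 min to go.
Site-16 at 65: take 40 of its 60 → requirement met.
Cost = 60×15 + 40×40 + 110×50 + 40×65 = 10600.

10600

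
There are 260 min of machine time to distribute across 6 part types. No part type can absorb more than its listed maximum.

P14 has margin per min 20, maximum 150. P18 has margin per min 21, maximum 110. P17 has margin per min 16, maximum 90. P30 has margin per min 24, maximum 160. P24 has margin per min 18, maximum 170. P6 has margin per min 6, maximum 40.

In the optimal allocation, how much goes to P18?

100

Highest margin per min first: P30 24 > P18 21 > P14 20 > P24 18 > P17 16 > P6 6.
Give P30 160 to hit its cap of 160 — 100 left.
P18: +100 (room for 110) → 100. Pool exhausted.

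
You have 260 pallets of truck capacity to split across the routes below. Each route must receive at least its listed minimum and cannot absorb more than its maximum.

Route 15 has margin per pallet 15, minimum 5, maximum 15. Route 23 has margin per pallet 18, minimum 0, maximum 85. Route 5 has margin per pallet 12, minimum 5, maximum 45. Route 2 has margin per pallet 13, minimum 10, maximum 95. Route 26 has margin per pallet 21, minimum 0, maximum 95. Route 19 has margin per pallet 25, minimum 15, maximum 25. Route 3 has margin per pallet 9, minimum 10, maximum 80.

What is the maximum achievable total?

Meeting every minimum uses 5+0+5+10+0+15+10 = 45 pallets, leaving 215.
Rank by margin per pallet: Route 19 25 > Route 26 21 > Route 23 18 > Route 15 15 > Route 2 13 > Route 5 12 > Route 3 9.
Route 19 takes 10 more to reach its cap of 25 ; 205 left.
Route 26 takes 95 more to reach its cap of 95 ; 110 left.
Route 23 takes 85 more to reach its cap of 85 ; 25 left.
Route 15 takes 10 more to reach its cap of 15 ; 15 left.
Route 2: +15 (room for 85) → 25. Pool exhausted.
Total = 15×15 + 18×85 + 12×5 + 13×25 + 21×95 + 25×25 + 9×10 = 4850.

4850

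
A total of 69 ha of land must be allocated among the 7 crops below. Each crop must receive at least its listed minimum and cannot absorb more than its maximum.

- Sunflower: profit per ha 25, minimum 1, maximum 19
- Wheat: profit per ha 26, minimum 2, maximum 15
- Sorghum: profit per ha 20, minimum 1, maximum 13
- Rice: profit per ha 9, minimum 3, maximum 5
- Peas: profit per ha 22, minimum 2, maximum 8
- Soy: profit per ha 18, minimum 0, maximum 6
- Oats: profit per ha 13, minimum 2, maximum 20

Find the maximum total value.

1501

Meeting every minimum uses 1+2+1+3+2+0+2 = 11 ha, leaving 58.
Highest profit per ha first: Wheat 26 > Sunflower 25 > Peas 22 > Sorghum 20 > Soy 18 > Oats 13 > Rice 9.
Wheat: +13 to 15 (cap) — 45 left.
Give Sunflower 18 more to hit its cap of 19 — 27 left.
Peas: +6 to 8 (cap) — 21 left.
Sorghum takes 12 more to reach its cap of 13 — 9 left.
Soy takes 6 more to reach its cap of 6 — 3 left.
Only 3 left; Oats takes them to reach 5.
Total = 25×19 + 26×15 + 20×13 + 9×3 + 22×8 + 18×6 + 13×5 = 1501.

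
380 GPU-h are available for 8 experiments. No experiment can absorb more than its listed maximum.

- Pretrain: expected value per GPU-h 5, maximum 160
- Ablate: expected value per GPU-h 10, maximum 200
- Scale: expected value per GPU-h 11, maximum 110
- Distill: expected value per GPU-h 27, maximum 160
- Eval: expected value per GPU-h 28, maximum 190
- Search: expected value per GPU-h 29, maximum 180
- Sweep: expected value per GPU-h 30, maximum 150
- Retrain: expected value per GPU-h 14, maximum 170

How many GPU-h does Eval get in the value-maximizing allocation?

Highest expected value per GPU-h first: Sweep 30 > Search 29 > Eval 28 > Distill 27 > Retrain 14 > Scale 11 > Ablate 10 > Pretrain 5.
Give Sweep 150 to hit its cap of 150 → 230 left.
Give Search 180 to hit its cap of 180 → 50 left.
Eval: +50 (room for 190) → 50. Pool exhausted.

50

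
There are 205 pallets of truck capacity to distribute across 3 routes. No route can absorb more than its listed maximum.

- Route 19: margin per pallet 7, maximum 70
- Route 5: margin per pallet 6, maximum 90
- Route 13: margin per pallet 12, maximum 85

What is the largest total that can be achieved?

Highest margin per pallet first: Route 13 12 > Route 19 7 > Route 5 6.
Route 13: +85 to 85 (cap) ; 120 left.
Route 19 takes 70 to reach its cap of 70 ; 50 left.
Route 5: +50 (room for 90) → 50. Pool exhausted.
Total = 7×70 + 6×50 + 12×85 = 1810.

1810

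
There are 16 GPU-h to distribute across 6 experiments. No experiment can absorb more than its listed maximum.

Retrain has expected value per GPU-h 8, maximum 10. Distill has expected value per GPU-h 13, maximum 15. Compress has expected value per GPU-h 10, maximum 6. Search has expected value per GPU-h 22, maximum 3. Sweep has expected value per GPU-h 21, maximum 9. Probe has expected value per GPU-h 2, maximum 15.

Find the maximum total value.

307

Order the experiments by expected value per GPU-h: Search 22 > Sweep 21 > Distill 13 > Compress 10 > Retrain 8 > Probe 2.
Give Search 3 to hit its cap of 3 → 13 left.
Give Sweep 9 to hit its cap of 9 → 4 left.
Distill: +4 (room for 15) → 4. Pool exhausted.
Total = 13×4 + 22×3 + 21×9 = 307.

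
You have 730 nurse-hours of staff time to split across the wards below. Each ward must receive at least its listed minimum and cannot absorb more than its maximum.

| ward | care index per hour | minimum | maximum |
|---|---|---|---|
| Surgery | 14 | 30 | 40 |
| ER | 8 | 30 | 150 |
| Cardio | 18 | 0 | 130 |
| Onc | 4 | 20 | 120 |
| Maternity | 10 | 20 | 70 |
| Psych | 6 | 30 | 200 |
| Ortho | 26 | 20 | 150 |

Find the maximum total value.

9800

Meeting every minimum uses 30+30+0+20+20+30+20 = 150 nurse-hours, leaving 580.
Order the wards by care index per hour: Ortho 26 > Cardio 18 > Surgery 14 > Maternity 10 > ER 8 > Psych 6 > Onc 4.
Ortho takes 130 more to reach its cap of 150 — 450 left.
Cardio takes 130 more to reach its cap of 130 — 320 left.
Surgery: +10 to 40 (cap) — 310 left.
Maternity: +50 to 70 (cap) — 260 left.
Give ER 120 more to hit its cap of 150 — 140 left.
Only 140 left; Psych takes them to reach 170.
Total = 14×40 + 8×150 + 18×130 + 4×20 + 10×70 + 6×170 + 26×150 = 9800.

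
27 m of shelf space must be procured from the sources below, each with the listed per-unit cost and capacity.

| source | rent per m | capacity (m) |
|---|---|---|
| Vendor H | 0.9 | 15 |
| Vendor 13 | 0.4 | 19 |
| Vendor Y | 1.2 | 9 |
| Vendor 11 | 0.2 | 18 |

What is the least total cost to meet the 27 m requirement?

7.2

Use sources in increasing cost order.
Take 18 from Vendor 11 at 0.2 — need 9 more.
Vendor 13 at 0.4: take 9 of its 19 — requirement met.
Vendor H, Vendor Y: unused.
Cost = 18×0.2 + 9×0.4 = 7.2.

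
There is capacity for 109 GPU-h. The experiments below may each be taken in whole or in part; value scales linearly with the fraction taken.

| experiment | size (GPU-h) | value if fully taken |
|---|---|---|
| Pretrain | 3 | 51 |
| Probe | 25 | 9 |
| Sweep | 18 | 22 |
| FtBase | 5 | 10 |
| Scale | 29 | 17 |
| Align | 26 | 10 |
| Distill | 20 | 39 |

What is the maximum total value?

151.88

Best value per unit of size first: Pretrain 51/3≈17, FtBase 10/5≈2, Distill 39/20≈1.95, Sweep 22/18≈1.22, Scale 17/29≈0.586, Align 10/26≈0.385, Probe 9/25≈0.36.
All 3 GPU-h of Pretrain fit (value 51) → 106 remain.
All 5 GPU-h of FtBase fit (value 10) → 101 remain.
Distill: take in full, 20 GPU-h for value 39 → 81 left.
Take all of Sweep (18 GPU-h, value 22) → 63 GPU-h left.
All 29 GPU-h of Scale fit (value 17) → 34 remain.
Take all of Align (26 GPU-h, value 10) → 8 GPU-h left.
Only 8 GPU-h remain; take 8/25 of Probe for value 9×8/25 = 2.88.
Total value = 151.88.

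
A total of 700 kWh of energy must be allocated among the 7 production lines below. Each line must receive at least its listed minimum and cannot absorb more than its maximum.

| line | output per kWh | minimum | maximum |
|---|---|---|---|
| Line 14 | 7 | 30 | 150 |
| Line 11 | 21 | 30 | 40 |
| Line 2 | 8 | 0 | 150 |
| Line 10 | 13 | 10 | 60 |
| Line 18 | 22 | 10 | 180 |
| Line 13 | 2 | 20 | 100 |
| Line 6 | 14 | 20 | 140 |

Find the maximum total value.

9550

Meeting every minimum uses 30+30+0+10+10+20+20 = 120 kWh, leaving 580.
Order the production lines by output per kWh: Line 18 22 > Line 11 21 > Line 6 14 > Line 10 13 > Line 2 8 > Line 14 7 > Line 13 2.
Line 18: +170 to 180 (cap) → 410 left.
Line 11: +10 to 40 (cap) → 400 left.
Line 6 takes 120 more to reach its cap of 140 → 280 left.
Give Line 10 50 more to hit its cap of 60 → 230 left.
Give Line 2 150 more to hit its cap of 150 → 80 left.
Line 14: +80 (room for 120) → 110. Pool exhausted.
Total = 7×110 + 21×40 + 8×150 + 13×60 + 22×180 + 2×20 + 14×140 = 9550.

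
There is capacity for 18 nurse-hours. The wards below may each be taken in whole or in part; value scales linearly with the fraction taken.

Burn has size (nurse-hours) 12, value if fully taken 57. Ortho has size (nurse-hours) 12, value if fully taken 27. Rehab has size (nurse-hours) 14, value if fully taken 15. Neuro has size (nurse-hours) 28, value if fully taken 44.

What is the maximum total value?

70.5

Best value per unit of size first: Burn 57/12≈4.75, Ortho 27/12≈2.25, Neuro 44/28≈1.57, Rehab 15/14≈1.07.
Take all of Burn (12 nurse-hours, value 57) ; 6 nurse-hours left.
Fill the last 6 nurse-hours with part of Ortho: 6/12 of it earns 13.5.
Total value = 70.5.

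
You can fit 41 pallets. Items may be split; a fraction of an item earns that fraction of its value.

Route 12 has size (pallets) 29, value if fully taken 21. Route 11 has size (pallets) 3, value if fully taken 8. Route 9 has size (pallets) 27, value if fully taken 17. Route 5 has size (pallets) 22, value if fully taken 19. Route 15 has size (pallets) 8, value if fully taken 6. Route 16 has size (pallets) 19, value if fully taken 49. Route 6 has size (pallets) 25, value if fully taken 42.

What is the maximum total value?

88.92

Rank by value-to-size ratio: Route 11 8/3≈2.67, Route 16 49/19≈2.58, Route 6 42/25≈1.68, Route 5 19/22≈0.864, Route 15 6/8≈0.75, Route 12 21/29≈0.724, Route 9 17/27≈0.63.
Route 11: take in full, 3 pallets for value 8 — 38 left.
Route 16: take in full, 19 pallets for value 49 — 19 left.
Fill the last 19 pallets with part of Route 6: 19/25 of it earns 31.92.
Total value = 88.92.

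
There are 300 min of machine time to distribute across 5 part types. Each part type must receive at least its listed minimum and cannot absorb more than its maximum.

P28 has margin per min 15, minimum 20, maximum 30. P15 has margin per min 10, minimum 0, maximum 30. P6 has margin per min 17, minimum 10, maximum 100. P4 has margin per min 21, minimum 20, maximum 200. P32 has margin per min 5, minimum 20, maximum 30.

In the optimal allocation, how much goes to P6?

Meeting every minimum uses 20+0+10+20+20 = 70 min, leaving 230.
Rank by margin per min: P4 21 > P6 17 > P28 15 > P15 10 > P32 5.
P4: +180 to 200 (cap) → 50 left.
Only 50 left; P6 takes them to reach 60.

60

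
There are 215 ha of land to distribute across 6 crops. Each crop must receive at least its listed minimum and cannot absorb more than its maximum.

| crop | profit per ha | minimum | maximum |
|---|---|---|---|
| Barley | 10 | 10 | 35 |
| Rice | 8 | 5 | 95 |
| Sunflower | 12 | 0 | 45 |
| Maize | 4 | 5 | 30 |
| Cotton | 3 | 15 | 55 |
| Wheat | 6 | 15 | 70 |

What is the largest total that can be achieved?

1835

Meeting every minimum uses 10+5+0+5+15+15 = 50 ha, leaving 165.
Rank by profit per ha: Sunflower 12 > Barley 10 > Rice 8 > Wheat 6 > Maize 4 > Cotton 3.
Sunflower takes 45 more to reach its cap of 45 → 120 left.
Give Barley 25 more to hit its cap of 35 → 95 left.
Give Rice 90 more to hit its cap of 95 → 5 left.
Only 5 left; Wheat takes them to reach 20.
Total = 10×35 + 8×95 + 12×45 + 4×5 + 3×15 + 6×20 = 1835.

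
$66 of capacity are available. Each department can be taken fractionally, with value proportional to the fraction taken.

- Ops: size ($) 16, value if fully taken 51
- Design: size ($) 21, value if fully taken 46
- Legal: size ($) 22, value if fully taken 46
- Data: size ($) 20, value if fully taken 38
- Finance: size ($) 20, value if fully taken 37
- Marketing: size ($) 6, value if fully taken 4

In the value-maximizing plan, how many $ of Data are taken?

Sort by value density: Ops 51/16≈3.19, Design 46/21≈2.19, Legal 46/22≈2.09, Data 38/20≈1.9, Finance 37/20≈1.85, Marketing 4/6≈0.667.
Ops: take in full, 16 $ for value 51 → 50 left.
Design: take in full, 21 $ for value 46 → 29 left.
Take all of Legal (22 $, value 46) → 7 $ left.
Only 7 $ remain; take 7/20 of Data for value 38×7/20 = 13.3.

7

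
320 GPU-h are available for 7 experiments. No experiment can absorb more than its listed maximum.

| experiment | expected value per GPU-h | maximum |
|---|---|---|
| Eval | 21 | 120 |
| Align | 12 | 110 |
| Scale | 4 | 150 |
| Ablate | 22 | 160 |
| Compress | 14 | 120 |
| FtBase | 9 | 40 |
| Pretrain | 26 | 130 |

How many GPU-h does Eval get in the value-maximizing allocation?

Highest expected value per GPU-h first: Pretrain 26 > Ablate 22 > Eval 21 > Compress 14 > Align 12 > FtBase 9 > Scale 4.
Pretrain takes 130 to reach its cap of 130 → 190 left.
Ablate: +160 to 160 (cap) → 30 left.
Eval: +30 (room for 120) → 30. Pool exhausted.

30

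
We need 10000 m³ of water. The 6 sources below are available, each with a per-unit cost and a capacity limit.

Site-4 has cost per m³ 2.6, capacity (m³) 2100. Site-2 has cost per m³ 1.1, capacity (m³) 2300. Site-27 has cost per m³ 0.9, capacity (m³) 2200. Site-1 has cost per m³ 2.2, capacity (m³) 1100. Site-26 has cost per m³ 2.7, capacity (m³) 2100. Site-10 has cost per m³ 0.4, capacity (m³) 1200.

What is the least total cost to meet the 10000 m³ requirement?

Use sources in increasing cost order.
Site-10 (0.4): use full 1200 — 8800 m³ to go.
Site-27 (0.9): use full 2200 — 6600 m³ to go.
Take 2300 from Site-2 at 1.1 — need 4300 more.
Site-1 at 2.2: take all 1100 m³ — 3200 still needed.
Site-4 (2.6): use full 2100 — 1100 m³ to go.
Site-26 (2.7): take the remaining 1100 — done.
Cost = 1200×0.4 + 2200×0.9 + 2300×1.1 + 1100×2.2 + 2100×2.6 + 1100×2.7 = 15840.

15840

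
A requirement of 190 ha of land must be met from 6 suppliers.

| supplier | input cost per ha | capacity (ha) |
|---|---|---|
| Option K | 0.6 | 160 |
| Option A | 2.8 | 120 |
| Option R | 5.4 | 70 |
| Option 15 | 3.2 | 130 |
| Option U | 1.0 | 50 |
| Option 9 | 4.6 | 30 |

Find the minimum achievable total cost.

Fill from the cheapest supplier first.
Option K at 0.6: take all 160 ha ; 30 still needed.
Option U (1.0): take the remaining 30 ; done.
Option A, Option 15, Option 9, Option R: unused.
Cost = 160×0.6 + 30×1.0 = 126.

126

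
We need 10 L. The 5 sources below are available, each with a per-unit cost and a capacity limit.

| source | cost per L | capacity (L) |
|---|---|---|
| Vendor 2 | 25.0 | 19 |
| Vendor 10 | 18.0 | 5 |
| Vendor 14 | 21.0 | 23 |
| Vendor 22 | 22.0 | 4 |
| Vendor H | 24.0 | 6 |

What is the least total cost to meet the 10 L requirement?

195

Use sources in increasing cost order.
Vendor 10 at 18.0: take all 5 L → 5 still needed.
Vendor 14 at 21.0: take 5 of its 23 → requirement met.
Vendor 22, Vendor H, Vendor 2: unused.
Cost = 5×18.0 + 5×21.0 = 195.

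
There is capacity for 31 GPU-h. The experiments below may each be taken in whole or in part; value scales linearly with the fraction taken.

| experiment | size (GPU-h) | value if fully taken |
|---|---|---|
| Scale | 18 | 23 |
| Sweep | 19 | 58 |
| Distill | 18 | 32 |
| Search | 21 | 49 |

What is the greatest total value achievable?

Best value per unit of size first: Sweep 58/19≈3.05, Search 49/21≈2.33, Distill 32/18≈1.78, Scale 23/18≈1.28.
Take all of Sweep (19 GPU-h, value 58) → 12 GPU-h left.
Fill the last 12 GPU-h with part of Search: 12/21 of it earns 28.
Total value = 86.

86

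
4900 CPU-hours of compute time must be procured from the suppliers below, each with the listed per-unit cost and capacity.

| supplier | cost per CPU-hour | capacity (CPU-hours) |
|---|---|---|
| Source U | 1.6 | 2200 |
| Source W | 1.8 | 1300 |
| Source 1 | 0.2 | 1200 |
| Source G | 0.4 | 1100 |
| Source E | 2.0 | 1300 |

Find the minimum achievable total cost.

Use suppliers in increasing cost order.
Take 1200 from Source 1 at 0.2 → need 3700 more.
Take 1100 from Source G at 0.4 → need 2600 more.
Source U at 1.6: take all 2200 CPU-hours → 400 still needed.
Source W (1.8): take the remaining 400 → done.
Source E: unused.
Cost = 1200×0.2 + 1100×0.4 + 2200×1.6 + 400×1.8 = 4920.

4920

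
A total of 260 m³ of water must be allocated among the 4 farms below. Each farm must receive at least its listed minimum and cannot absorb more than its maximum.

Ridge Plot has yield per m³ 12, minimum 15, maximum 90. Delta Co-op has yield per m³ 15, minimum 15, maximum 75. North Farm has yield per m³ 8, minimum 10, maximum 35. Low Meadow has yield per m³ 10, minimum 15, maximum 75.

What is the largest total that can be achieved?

3115

Meeting every minimum uses 15+15+10+15 = 55 m³, leaving 205.
Order the farms by yield per m³: Delta Co-op 15 > Ridge Plot 12 > Low Meadow 10 > North Farm 8.
Give Delta Co-op 60 more to hit its cap of 75 ; 145 left.
Ridge Plot: +75 to 90 (cap) ; 70 left.
Low Meadow: +60 to 75 (cap) ; 10 left.
North Farm has room for 25 more but only 10 remain, so it gets 20.
Total = 12×90 + 15×75 + 8×20 + 10×75 = 3115.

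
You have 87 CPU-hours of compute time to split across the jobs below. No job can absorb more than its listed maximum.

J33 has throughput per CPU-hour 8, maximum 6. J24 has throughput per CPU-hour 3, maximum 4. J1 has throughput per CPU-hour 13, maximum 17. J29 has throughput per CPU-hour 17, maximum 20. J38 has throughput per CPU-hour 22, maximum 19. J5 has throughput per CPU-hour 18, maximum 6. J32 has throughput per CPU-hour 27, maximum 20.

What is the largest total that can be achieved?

Highest throughput per CPU-hour first: J32 27 > J38 22 > J5 18 > J29 17 > J1 13 > J33 8 > J24 3.
J32: +20 to 20 (cap) → 67 left.
J38: +19 to 19 (cap) → 48 left.
J5: +6 to 6 (cap) → 42 left.
J29 takes 20 to reach its cap of 20 → 22 left.
J1 takes 17 to reach its cap of 17 → 5 left.
J33 has room for 6 but only 5 remain, so it gets 5.
Total = 8×5 + 13×17 + 17×20 + 22×19 + 18×6 + 27×20 = 1667.

1667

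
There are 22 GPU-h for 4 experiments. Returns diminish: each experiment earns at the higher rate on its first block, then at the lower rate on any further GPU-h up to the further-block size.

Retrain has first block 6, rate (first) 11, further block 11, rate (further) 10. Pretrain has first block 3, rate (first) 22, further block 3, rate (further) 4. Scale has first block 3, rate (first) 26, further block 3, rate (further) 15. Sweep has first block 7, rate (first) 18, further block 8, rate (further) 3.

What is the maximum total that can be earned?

Order all 8 blocks by rate: Scale/first 26 > Pretrain/first 22 > Sweep/first 18 > Scale/second 15 > Retrain/first 11 > Retrain/second 10 > Pretrain/second 4 > Sweep/second 3.
Scale/first (26): +3 — 19 left.
Pretrain first at 22: fill all 3 — 16 left.
Sweep/first (18): +7 — 9 left.
Scale/second (15): +3 — 6 left.
Fill Retrain first block (6 at 11) — 0 left.
Total = 26×3 + 22×3 + 18×7 + 15×3 + 11×6 = 381.

381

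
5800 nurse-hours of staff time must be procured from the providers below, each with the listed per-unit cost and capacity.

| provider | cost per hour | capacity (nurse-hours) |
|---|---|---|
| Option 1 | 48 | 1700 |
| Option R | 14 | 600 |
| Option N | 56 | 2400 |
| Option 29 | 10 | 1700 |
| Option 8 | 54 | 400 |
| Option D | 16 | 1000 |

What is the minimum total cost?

167000

Cheapest first:
Take 1700 from Option 29 at 10 → need 4100 more.
Take 600 from Option R at 14 → need 3500 more.
Option D at 16: take all 1000 nurse-hours → 2500 still needed.
Take 1700 from Option 1 at 48 → need 800 more.
Take 400 from Option 8 at 54 → need 400 more.
Option N (56): take the remaining 400 → done.
Cost = 1700×10 + 600×14 + 1000×16 + 1700×48 + 400×54 + 400×56 = 167000.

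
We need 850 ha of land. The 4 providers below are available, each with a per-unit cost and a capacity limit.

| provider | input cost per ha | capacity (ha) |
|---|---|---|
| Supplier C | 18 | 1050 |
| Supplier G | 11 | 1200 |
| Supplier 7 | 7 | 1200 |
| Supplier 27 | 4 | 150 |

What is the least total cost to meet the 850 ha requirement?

5500

Cheapest first:
Supplier 27 at 4: take all 150 ha ; 700 still needed.
Take 700 from Supplier 7 at 7 to finish.
Supplier G, Supplier C: unused.
Cost = 150×4 + 700×7 = 5500.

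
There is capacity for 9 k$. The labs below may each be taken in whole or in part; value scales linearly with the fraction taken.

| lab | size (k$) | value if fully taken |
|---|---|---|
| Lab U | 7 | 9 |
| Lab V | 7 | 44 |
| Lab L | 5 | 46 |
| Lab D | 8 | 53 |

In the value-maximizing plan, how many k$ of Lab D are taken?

4

Sort by value density: Lab L 46/5≈9.2, Lab D 53/8≈6.62, Lab V 44/7≈6.29, Lab U 9/7≈1.29.
All 5 k$ of Lab L fit (value 46) ; 4 remain.
Only 4 k$ remain; take 4/8 of Lab D for value 53×4/8 = 26.5.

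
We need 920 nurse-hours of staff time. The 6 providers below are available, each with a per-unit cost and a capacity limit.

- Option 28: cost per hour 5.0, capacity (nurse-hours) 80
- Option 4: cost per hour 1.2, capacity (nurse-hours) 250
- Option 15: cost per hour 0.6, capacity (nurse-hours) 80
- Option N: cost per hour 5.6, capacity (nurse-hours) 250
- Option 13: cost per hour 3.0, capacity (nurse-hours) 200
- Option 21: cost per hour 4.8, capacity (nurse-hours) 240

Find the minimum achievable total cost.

2892

Fill from the cheapest provider first.
Option 15 at 0.6: take all 80 nurse-hours — 840 still needed.
Option 4 at 1.2: take all 250 nurse-hours — 590 still needed.
Option 13 at 3.0: take all 200 nurse-hours — 390 still needed.
Option 21 (4.8): use full 240 — 150 nurse-hours to go.
Option 28 at 5.0: take all 80 nurse-hours — 70 still needed.
Take 70 from Option N at 5.6 to finish.
Cost = 80×0.6 + 250×1.2 + 200×3.0 + 240×4.8 + 80×5.0 + 70×5.6 = 2892.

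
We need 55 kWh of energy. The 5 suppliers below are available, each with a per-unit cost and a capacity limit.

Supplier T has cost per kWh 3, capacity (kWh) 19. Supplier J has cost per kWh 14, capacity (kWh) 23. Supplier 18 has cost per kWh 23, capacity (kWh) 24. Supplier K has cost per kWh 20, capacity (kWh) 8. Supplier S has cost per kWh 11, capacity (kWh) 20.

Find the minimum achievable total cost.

501

Cheapest first:
Supplier T (3): use full 19 → 36 kWh to go.
Take 20 from Supplier S at 11 → need 16 more.
Take 16 from Supplier J at 14 to finish.
Supplier K, Supplier 18: unused.
Cost = 19×3 + 20×11 + 16×14 = 501.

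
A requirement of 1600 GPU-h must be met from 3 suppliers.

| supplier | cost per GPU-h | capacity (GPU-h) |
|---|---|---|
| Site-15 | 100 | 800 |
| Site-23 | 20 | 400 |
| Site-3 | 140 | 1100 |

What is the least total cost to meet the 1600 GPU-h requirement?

Use suppliers in increasing cost order.
Take 400 from Site-23 at 20 — need 1200 more.
Site-15 at 100: take all 800 GPU-h — 400 still needed.
Take 400 from Site-3 at 140 to finish.
Cost = 400×20 + 800×100 + 400×140 = 144000.

144000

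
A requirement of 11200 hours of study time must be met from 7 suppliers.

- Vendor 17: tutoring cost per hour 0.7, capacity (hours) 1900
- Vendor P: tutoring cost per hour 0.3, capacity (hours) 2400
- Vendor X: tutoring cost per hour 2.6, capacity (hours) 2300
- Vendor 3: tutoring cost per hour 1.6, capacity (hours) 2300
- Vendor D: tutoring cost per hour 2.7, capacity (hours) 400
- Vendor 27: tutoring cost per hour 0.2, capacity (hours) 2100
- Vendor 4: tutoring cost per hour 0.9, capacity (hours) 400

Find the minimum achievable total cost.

11970

Cheapest first:
Vendor 27 at 0.2: take all 2100 hours ; 9100 still needed.
Vendor P at 0.3: take all 2400 hours ; 6700 still needed.
Vendor 17 (0.7): use full 1900 ; 4800 hours to go.
Vendor 4 at 0.9: take all 400 hours ; 4400 still needed.
Vendor 3 (1.6): use full 2300 ; 2100 hours to go.
Vendor X at 2.6: take 2100 of its 2300 ; requirement met.
Vendor D: unused.
Cost = 2100×0.2 + 2400×0.3 + 1900×0.7 + 400×0.9 + 2300×1.6 + 2100×2.6 = 11970.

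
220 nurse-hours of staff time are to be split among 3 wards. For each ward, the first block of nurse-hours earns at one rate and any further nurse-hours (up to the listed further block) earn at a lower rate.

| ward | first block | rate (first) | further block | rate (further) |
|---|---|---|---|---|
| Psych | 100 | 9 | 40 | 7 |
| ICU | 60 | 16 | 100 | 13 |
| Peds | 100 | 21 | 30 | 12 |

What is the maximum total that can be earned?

3840

Rank every tier by rate: Peds/first 21 > ICU/first 16 > ICU/second 13 > Peds/second 12 > Psych/first 9 > Psych/second 7.
Fill Peds first block (100 at 21) ; 120 left.
ICU/first (16): +60 ; 60 left.
ICU second at 13: only 60 left, fill 60.
Total = 21×100 + 16×60 + 13×60 = 3840.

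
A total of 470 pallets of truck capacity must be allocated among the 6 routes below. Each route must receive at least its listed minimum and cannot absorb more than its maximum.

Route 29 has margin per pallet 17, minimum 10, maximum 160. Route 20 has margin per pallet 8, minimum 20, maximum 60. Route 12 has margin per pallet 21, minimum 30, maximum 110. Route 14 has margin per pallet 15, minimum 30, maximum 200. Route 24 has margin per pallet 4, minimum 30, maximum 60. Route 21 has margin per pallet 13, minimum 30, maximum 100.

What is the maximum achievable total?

7500

Meeting every minimum uses 10+20+30+30+30+30 = 150 pallets, leaving 320.
Order the routes by margin per pallet: Route 12 21 > Route 29 17 > Route 14 15 > Route 21 13 > Route 20 8 > Route 24 4.
Route 12 takes 80 more to reach its cap of 110 → 240 left.
Route 29: +150 to 160 (cap) → 90 left.
Route 14 has room for 170 more but only 90 remain, so it gets 120.
Total = 17×160 + 8×20 + 21×110 + 15×120 + 4×30 + 13×30 = 7500.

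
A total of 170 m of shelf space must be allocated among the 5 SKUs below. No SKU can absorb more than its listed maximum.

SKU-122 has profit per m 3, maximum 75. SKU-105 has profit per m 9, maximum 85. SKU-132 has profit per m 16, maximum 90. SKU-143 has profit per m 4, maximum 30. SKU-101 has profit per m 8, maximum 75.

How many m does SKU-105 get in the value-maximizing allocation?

Highest profit per m first: SKU-132 16 > SKU-105 9 > SKU-101 8 > SKU-143 4 > SKU-122 3.
SKU-132 takes 90 to reach its cap of 90 ; 80 left.
Only 80 left; SKU-105 takes them to reach 80.

80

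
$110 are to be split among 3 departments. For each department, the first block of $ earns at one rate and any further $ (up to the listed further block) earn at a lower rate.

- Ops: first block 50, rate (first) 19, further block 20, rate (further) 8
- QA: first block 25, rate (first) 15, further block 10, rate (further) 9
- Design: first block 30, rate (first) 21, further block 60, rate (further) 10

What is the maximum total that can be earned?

2005

Treat each block as its own option and order by rate: Design/T1 21 > Ops/T1 19 > QA/T1 15 > Design/T2 10 > QA/T2 9 > Ops/T2 8.
Design T1 at 21: fill all 30 — 80 left.
Ops T1 at 19: fill all 50 — 30 left.
QA/T1 (15): +25 — 5 left.
5 remain; put them into Design T2 at 10.
Total = 21×30 + 19×50 + 15×25 + 10×5 = 2005.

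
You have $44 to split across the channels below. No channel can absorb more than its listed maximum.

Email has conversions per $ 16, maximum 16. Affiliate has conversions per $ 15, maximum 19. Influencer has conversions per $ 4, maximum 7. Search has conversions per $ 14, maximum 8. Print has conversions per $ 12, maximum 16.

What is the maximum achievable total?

Order the channels by conversions per $: Email 16 > Affiliate 15 > Search 14 > Print 12 > Influencer 4.
Email takes 16 to reach its cap of 16 → 28 left.
Affiliate: +19 to 19 (cap) → 9 left.
Give Search 8 to hit its cap of 8 → 1 left.
Print: +1 (room for 16) → 1. Pool exhausted.
Total = 16×16 + 15×19 + 14×8 + 12×1 = 665.

665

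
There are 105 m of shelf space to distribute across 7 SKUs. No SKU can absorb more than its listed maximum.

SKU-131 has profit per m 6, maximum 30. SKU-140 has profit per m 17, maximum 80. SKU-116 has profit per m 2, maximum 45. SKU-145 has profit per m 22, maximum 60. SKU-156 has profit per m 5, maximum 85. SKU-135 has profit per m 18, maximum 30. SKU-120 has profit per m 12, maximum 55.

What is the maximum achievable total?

Rank by profit per m: SKU-145 22 > SKU-135 18 > SKU-140 17 > SKU-120 12 > SKU-131 6 > SKU-156 5 > SKU-116 2.
SKU-145 takes 60 to reach its cap of 60 → 45 left.
Give SKU-135 30 to hit its cap of 30 → 15 left.
Only 15 left; SKU-140 takes them to reach 15.
Total = 17×15 + 22×60 + 18×30 = 2115.

2115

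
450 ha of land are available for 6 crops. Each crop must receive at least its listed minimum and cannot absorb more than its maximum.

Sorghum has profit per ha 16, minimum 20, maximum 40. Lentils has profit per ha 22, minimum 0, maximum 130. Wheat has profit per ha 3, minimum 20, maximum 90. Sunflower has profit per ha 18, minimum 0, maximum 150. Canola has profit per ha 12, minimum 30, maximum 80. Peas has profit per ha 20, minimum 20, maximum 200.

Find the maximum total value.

Meeting every minimum uses 20+0+20+0+30+20 = 90 ha, leaving 360.
Highest profit per ha first: Lentils 22 > Peas 20 > Sunflower 18 > Sorghum 16 > Canola 12 > Wheat 3.
Lentils: +130 to 130 (cap) → 230 left.
Peas: +180 to 200 (cap) → 50 left.
Sunflower has room for 150 more but only 50 remain, so it gets 50.
Total = 16×20 + 22×130 + 3×20 + 18×50 + 12×30 + 20×200 = 8500.

8500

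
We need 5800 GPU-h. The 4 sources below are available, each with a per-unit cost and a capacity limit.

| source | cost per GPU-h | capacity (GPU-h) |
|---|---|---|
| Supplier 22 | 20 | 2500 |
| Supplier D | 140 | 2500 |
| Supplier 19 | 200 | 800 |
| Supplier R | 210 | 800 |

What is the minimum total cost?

Use sources in increasing cost order.
Take 2500 from Supplier 22 at 20 — need 3300 more.
Supplier D at 140: take all 2500 GPU-h — 800 still needed.
Take 800 from Supplier 19 at 200 — need 0 more.
Supplier R: unused.
Cost = 2500×20 + 2500×140 + 800×200 = 560000.

560000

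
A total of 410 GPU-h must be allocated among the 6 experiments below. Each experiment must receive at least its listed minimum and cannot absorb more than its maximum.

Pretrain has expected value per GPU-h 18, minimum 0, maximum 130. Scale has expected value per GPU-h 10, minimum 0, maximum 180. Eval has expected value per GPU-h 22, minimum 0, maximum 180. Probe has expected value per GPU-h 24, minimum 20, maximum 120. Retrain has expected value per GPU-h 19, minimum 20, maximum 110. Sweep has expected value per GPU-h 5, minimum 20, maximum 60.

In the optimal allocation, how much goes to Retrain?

Meeting every minimum uses 0+0+0+20+20+20 = 60 GPU-h, leaving 350.
Rank by expected value per GPU-h: Probe 24 > Eval 22 > Retrain 19 > Pretrain 18 > Scale 10 > Sweep 5.
Probe: +100 to 120 (cap) — 250 left.
Eval takes 180 more to reach its cap of 180 — 70 left.
Retrain: +70 (room for 90) → 90. Pool exhausted.

90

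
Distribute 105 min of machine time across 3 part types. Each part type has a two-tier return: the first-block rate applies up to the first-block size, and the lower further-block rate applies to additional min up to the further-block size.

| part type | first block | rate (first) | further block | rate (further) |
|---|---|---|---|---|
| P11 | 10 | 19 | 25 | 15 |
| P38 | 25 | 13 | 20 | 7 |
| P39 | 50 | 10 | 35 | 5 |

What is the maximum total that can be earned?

Rank every tier by rate: P11/T1 19 > P11/T2 15 > P38/T1 13 > P39/T1 10 > P38/T2 7 > P39/T2 5.
P11/T1 (19): +10 — 95 left.
P11/T2 (15): +25 — 70 left.
P38/T1 (13): +25 — 45 left.
45 remain; put them into P39 T1 at 10.
Total = 19×10 + 15×25 + 13×25 + 10×45 = 1340.

1340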